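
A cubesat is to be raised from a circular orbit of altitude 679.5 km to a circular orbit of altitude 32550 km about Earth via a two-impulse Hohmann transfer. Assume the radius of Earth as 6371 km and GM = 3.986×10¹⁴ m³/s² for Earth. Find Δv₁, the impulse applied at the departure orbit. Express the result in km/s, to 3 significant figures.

r₁ = 6371 + 679.5 = 7050.5 km = 7.0505×10⁶ m.
r₂ = 6371 + 32550 = 38921 km = 3.8921×10⁷ m.
Transfer ellipse a_t = (r₁ + r₂)/2 = 2.299×10⁷ m.
At r₁: circular v_c1 = √(μ/r₁) = 7519 m/s; transfer-perigee v_p = √[μ(2/r₁ − 1/a_t)] = 9784 m/s.
Δv₁ = v_p − v_c1 = 2265 m/s.
= 2.265 km/s.

Δv ≈ 2.27 km/s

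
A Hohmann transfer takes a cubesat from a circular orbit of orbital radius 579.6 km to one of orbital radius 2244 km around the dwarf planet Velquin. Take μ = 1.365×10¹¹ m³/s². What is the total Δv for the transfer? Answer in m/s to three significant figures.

Δv_total ≈ 215 m/s

r₁ = 579.6 km = 5.796×10⁵ m.
r₂ = 2244 km = 2.244×10⁶ m.
Transfer ellipse a_t = (r₁ + r₂)/2 = 1.412×10⁶ m.
At r₁: circular v_c1 = √(μ/r₁) = 485.3 m/s; transfer-periapsis v_p = √[μ(2/r₁ − 1/a_t)] = 611.8 m/s.
Δv₁ = v_p − v_c1 = 126.5 m/s.
At r₂: circular v_c2 = √(μ/r₂) = 246.6 m/s; transfer-apoapsis v_a = √[μ(2/r₂ − 1/a_t)] = 158.0 m/s.
Δv₂ = v_c2 − v_a = 88.61 m/s.
Total Δv = Δv₁ + Δv₂ = 215.1 m/s.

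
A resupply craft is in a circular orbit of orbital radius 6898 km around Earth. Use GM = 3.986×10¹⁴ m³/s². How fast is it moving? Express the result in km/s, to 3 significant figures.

r = 6898 km = 6.898×10⁶ m.
For a circular orbit v = √(μ/r) = √(3.986×10¹⁴ / 6.898×10⁶) = √(5.778×10⁷) = 7602 m/s.
That is 7.602 km/s.

v ≈ 7.60 km/s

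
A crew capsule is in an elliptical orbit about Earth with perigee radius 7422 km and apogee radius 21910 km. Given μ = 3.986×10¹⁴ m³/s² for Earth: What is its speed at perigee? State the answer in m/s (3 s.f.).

v ≈ 8960 m/s

Semi-major axis a = (r_p + r_a)/2 = 14666 km = 1.467×10⁷ m.
Vis-viva: v² = μ(2/r − 1/a) = 3.986×10¹⁴ × (2.695×10⁻⁷ − 6.818×10⁻⁸) = 8.023×10⁷ m²/s².
v = 8957 m/s.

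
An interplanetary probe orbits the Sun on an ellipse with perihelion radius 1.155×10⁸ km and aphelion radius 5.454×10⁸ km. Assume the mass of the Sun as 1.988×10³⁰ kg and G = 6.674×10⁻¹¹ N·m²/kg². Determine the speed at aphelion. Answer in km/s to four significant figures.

v ≈ 9.221 km/s

μ = GM = 6.674×10⁻¹¹ × 1.988×10³⁰ = 1.327×10²⁰ m³/s².
Semi-major axis a = (r_p + r_a)/2 = 3.3045×10⁸ km = 3.304×10¹¹ m.
Vis-viva: v² = μ(2/r − 1/a) = 1.327×10²⁰ × (3.667×10⁻¹² − 3.026×10⁻¹²) = 8.503×10⁷ m²/s².
v = 9221 m/s = 9.221 km/s.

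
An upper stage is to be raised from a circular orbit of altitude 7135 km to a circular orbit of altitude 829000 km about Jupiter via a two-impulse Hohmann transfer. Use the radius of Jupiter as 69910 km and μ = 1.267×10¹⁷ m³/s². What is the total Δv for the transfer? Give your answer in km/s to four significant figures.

r₁ = 69910 + 7135 = 77045 km = 7.7045×10⁷ m.
r₂ = 69910 + 829000 = 898910 km = 8.9891×10⁸ m.
Transfer ellipse a_t = (r₁ + r₂)/2 = 4.880×10⁸ m.
At r₁: circular v_c1 = √(μ/r₁) = 40550 m/s; transfer-perijove v_p = √[μ(2/r₁ − 1/a_t)] = 55040 m/s.
Δv₁ = v_p − v_c1 = 14490 m/s.
At r₂: circular v_c2 = √(μ/r₂) = 11870 m/s; transfer-apojove v_a = √[μ(2/r₂ − 1/a_t)] = 4717 m/s.
Δv₂ = v_c2 − v_a = 7155 m/s.
Total Δv = Δv₁ + Δv₂ = 21640 m/s = 21.64 km/s.

Δv_total ≈ 21.64 km/s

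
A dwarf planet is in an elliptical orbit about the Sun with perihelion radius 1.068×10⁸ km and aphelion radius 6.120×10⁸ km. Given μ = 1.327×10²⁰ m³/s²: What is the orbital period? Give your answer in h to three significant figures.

Semi-major axis a = (r_p + r_a)/2 = (1.0680×10⁸ + 6.1200×10⁸)/2 = 3.5940×10⁸ km = 3.594×10¹¹ m.
By Kepler's third law T = 2π√(a³/μ) = 2π × 1.870×10⁷ = 1.175×10⁸ s.
= 32640 h.

T ≈ 32600 h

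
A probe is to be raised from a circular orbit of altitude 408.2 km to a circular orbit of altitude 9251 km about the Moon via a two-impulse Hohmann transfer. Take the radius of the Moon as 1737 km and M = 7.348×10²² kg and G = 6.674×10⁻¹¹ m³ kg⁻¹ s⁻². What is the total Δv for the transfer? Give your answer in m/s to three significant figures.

Δv_total ≈ 730 m/s

μ = GM = 6.674×10⁻¹¹ × 7.348×10²² = 4.904×10¹² m³/s².
r₁ = 1737 + 408.2 = 2145.2 km = 2.1452×10⁶ m.
r₂ = 1737 + 9251 = 10988 km = 1.0988×10⁷ m.
Transfer ellipse a_t = (r₁ + r₂)/2 = 6.567×10⁶ m.
At r₁: circular v_c1 = √(μ/r₁) = 1512 m/s; transfer-perilune v_p = √[μ(2/r₁ − 1/a_t)] = 1956 m/s.
Δv₁ = v_p − v_c1 = 443.9 m/s.
At r₂: circular v_c2 = √(μ/r₂) = 668.1 m/s; transfer-apolune v_a = √[μ(2/r₂ − 1/a_t)] = 381.8 m/s.
Δv₂ = v_c2 − v_a = 286.2 m/s.
Total Δv = Δv₁ + Δv₂ = 730.1 m/s.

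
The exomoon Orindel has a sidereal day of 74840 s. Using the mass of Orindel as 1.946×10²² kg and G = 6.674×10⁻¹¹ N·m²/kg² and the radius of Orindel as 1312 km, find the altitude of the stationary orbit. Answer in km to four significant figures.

μ = GM = 6.674×10⁻¹¹ × 1.946×10²² = 1.299×10¹² m³/s².
A synchronous orbit has period T, so by Kepler's third law a = (μT²/4π²)^(1/3).
μT²/4π² = 1.299×10¹² × (7.484×10⁴)² / 39.48 = 1.843×10²⁰ m³.
a = 5.690×10⁶ m = 5690.4 km.
Altitude h = a − R = 5690.4 − 1312 = 4378.4 km.

h_sync ≈ 4378 km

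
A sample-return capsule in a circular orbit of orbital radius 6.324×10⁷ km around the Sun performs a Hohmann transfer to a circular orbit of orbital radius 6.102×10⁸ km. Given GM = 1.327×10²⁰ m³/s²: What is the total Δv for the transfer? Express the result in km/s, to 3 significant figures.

Δv_total ≈ 24.2 km/s

r₁ = 6.324×10⁷ km = 6.324×10¹⁰ m.
r₂ = 6.102×10⁸ km = 6.102×10¹¹ m.
Transfer ellipse a_t = (r₁ + r₂)/2 = 3.367×10¹¹ m.
At r₁: circular v_c1 = √(μ/r₁) = 45810 m/s; transfer-perihelion v_p = √[μ(2/r₁ − 1/a_t)] = 61670 m/s.
Δv₁ = v_p − v_c1 = 15860 m/s.
At r₂: circular v_c2 = √(μ/r₂) = 14750 m/s; transfer-aphelion v_a = √[μ(2/r₂ − 1/a_t)] = 6391 m/s.
Δv₂ = v_c2 − v_a = 8356 m/s.
Total Δv = Δv₁ + Δv₂ = 24210 m/s = 24.21 km/s.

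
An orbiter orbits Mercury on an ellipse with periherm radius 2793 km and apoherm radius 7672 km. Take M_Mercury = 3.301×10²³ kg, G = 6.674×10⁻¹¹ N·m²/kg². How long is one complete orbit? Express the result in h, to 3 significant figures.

T ≈ 4.45 h

μ = GM = 6.674×10⁻¹¹ × 3.301×10²³ = 2.203×10¹³ m³/s².
Semi-major axis a = (r_p + r_a)/2 = (2793.0 + 7672.0)/2 = 5232.5 km = 5.232×10⁶ m.
By Kepler's third law T = 2π√(a³/μ) = 2π × 2.550×10³ = 1.602×10⁴ s.
= 4.451 h.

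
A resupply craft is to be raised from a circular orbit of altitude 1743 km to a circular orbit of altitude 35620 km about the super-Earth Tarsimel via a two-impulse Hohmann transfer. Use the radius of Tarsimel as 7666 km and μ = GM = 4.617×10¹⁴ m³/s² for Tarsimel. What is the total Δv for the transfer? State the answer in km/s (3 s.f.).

Δv_total ≈ 3.29 km/s

r₁ = 7666 + 1743 = 9409.0 km = 9.4090×10⁶ m.
r₂ = 7666 + 35620 = 43286 km = 4.3286×10⁷ m.
Transfer ellipse a_t = (r₁ + r₂)/2 = 2.635×10⁷ m.
At r₁: circular v_c1 = √(μ/r₁) = 7005 m/s; transfer-periapsis v_p = √[μ(2/r₁ − 1/a_t)] = 8979 m/s.
Δv₁ = v_p − v_c1 = 1974 m/s.
At r₂: circular v_c2 = √(μ/r₂) = 3266 m/s; transfer-apoapsis v_a = √[μ(2/r₂ − 1/a_t)] = 1952 m/s.
Δv₂ = v_c2 − v_a = 1314 m/s.
Total Δv = Δv₁ + Δv₂ = 3288 m/s = 3.288 km/s.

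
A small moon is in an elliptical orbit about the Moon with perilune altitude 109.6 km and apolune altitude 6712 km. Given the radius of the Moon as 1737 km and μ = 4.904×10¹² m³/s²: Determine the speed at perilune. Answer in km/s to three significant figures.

r_p = 1737 + 109.6 = 1846.6 km = 1.8466×10⁶ m.
r_a = 1737 + 6712 = 8449.0 km = 8.4490×10⁶ m.
Semi-major axis a = (r_p + r_a)/2 = 5147.8 km = 5.148×10⁶ m.
Vis-viva: v² = μ(2/r − 1/a) = 4.904×10¹² × (1.083×10⁻⁶ − 1.943×10⁻⁷) = 4.359×10⁶ m²/s².
v = 2088 m/s = 2.088 km/s.

v ≈ 2.09 km/s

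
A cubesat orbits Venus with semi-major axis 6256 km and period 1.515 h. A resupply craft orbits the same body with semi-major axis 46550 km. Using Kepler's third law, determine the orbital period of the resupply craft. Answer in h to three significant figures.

T₂ ≈ 30.8 h

Kepler's third law: T² ∝ a³, so T₂ = T₁ (a₂/a₁)^(3/2).
a₂/a₁ = 7.441, (a₂/a₁)^(3/2) = 20.30.
T₂ = 1.515 × 20.30 = 30.75 h.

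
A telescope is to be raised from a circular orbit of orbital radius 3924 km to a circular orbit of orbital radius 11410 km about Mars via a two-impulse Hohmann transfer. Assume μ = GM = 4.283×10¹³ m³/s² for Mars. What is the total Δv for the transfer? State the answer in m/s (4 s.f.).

r₁ = 3924 km = 3.924×10⁶ m.
r₂ = 11410 km = 1.141×10⁷ m.
Transfer ellipse a_t = (r₁ + r₂)/2 = 7.667×10⁶ m.
At r₁: circular v_c1 = √(μ/r₁) = 3304 m/s; transfer-periapsis v_p = √[μ(2/r₁ − 1/a_t)] = 4030 m/s.
Δv₁ = v_p − v_c1 = 726.6 m/s.
At r₂: circular v_c2 = √(μ/r₂) = 1937 m/s; transfer-apoapsis v_a = √[μ(2/r₂ − 1/a_t)] = 1386 m/s.
Δv₂ = v_c2 − v_a = 551.4 m/s.
Total Δv = Δv₁ + Δv₂ = 1278 m/s.

Δv_total ≈ 1278 m/s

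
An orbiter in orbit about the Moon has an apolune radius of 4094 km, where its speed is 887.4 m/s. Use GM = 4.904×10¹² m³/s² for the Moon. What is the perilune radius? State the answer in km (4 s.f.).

perilune radius ≈ 2005 km

r_a = 4.094×10⁶ m.
Specific energy ε = v²/2 − μ/r = -8.041×10⁵ J/kg, so a = −μ/(2ε) = 3.049×10⁶ m.
The apsides satisfy r_p + r_a = 2a, so the perilune radius is 2a − r_a = 2.005×10⁶ m = 2004.7 km.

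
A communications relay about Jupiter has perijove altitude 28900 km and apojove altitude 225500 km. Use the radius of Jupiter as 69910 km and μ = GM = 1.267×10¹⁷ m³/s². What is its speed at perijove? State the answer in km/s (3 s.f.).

r_p = 69910 + 28900 = 98810 km = 9.8810×10⁷ m.
r_a = 69910 + 225500 = 295410 km = 2.9541×10⁸ m.
Semi-major axis a = (r_p + r_a)/2 = 1.9711×10⁵ km = 1.971×10⁸ m.
Vis-viva: v² = μ(2/r − 1/a) = 1.267×10¹⁷ × (2.024×10⁻⁸ − 5.073×10⁻⁹) = 1.922×10⁹ m²/s².
v = 43840 m/s = 43.84 km/s.

v ≈ 43.8 km/s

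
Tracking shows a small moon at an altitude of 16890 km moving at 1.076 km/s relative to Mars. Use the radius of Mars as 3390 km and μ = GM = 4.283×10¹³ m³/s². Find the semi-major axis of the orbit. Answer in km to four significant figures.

a ≈ 13970 km

r = 3390 + 16890 = 20280 km = 2.028×10⁷ m.
Specific orbital energy ε = v²/2 − μ/r = (1076)²/2 − 4.283×10¹³/2.028×10⁷ = -1.533×10⁶ J/kg.
Since ε = −μ/(2a), a = −μ/(2ε) = 1.397×10⁷ m = 13969 km.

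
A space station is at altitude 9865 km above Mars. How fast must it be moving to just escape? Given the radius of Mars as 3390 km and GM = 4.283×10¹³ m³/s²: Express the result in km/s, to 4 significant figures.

r = 3390 + 9865 = 13255 km = 1.3255×10⁷ m.
Escape speed v_esc = √(2μ/r) = √(2 × 4.283×10¹³ / 1.326×10⁷) = √(6.462×10⁶) = 2542 m/s.
= 2.542 km/s.

v_esc ≈ 2.542 km/s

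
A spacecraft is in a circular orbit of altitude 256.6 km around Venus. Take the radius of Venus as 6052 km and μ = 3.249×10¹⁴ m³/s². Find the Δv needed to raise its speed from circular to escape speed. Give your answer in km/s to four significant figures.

Δv ≈ 2.973 km/s

r = 6052 + 256.6 = 6308.6 km = 6.3086×10⁶ m.
Circular speed v_c = √(μ/r) = 7176 m/s.
Escape speed v_esc = √(2μ/r) = √2 × v_c = 10150 m/s.
Δv = v_esc − v_c = 2973 m/s = 2.973 km/s.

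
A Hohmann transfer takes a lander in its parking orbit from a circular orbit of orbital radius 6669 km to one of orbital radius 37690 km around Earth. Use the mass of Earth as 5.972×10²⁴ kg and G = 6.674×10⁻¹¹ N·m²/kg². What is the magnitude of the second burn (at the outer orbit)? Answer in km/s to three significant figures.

μ = GM = 6.674×10⁻¹¹ × 5.972×10²⁴ = 3.986×10¹⁴ m³/s².
r₁ = 6669 km = 6.669×10⁶ m.
r₂ = 37690 km = 3.769×10⁷ m.
Transfer ellipse a_t = (r₁ + r₂)/2 = 2.218×10⁷ m.
At r₁: circular v_c1 = √(μ/r₁) = 7731 m/s; transfer-perigee v_p = √[μ(2/r₁ − 1/a_t)] = 10080 m/s.
At r₂: circular v_c2 = √(μ/r₂) = 3252 m/s; transfer-apogee v_a = √[μ(2/r₂ − 1/a_t)] = 1783 m/s.
Δv₂ = v_c2 − v_a = 1469 m/s.
= 1.469 km/s.

Δv ≈ 1.47 km/s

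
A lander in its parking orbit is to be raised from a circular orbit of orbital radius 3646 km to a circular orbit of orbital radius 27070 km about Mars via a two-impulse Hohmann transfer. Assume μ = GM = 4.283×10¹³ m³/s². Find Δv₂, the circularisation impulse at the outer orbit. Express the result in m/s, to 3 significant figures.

Δv ≈ 645 m/s

r₁ = 3646 km = 3.646×10⁶ m.
r₂ = 27070 km = 2.707×10⁷ m.
Transfer ellipse a_t = (r₁ + r₂)/2 = 1.536×10⁷ m.
At r₁: circular v_c1 = √(μ/r₁) = 3427 m/s; transfer-periapsis v_p = √[μ(2/r₁ − 1/a_t)] = 4550 m/s.
At r₂: circular v_c2 = √(μ/r₂) = 1258 m/s; transfer-apoapsis v_a = √[μ(2/r₂ − 1/a_t)] = 612.9 m/s.
Δv₂ = v_c2 − v_a = 645.0 m/s.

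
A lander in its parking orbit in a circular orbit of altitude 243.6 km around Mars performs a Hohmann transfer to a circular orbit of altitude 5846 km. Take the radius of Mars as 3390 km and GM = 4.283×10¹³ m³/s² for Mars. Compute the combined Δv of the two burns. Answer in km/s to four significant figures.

r₁ = 3390 + 243.6 = 3633.6 km = 3.6336×10⁶ m.
r₂ = 3390 + 5846 = 9236.0 km = 9.2360×10⁶ m.
Transfer ellipse a_t = (r₁ + r₂)/2 = 6.435×10⁶ m.
At r₁: circular v_c1 = √(μ/r₁) = 3433 m/s; transfer-periapsis v_p = √[μ(2/r₁ − 1/a_t)] = 4113 m/s.
Δv₁ = v_p − v_c1 = 680.0 m/s.
At r₂: circular v_c2 = √(μ/r₂) = 2153 m/s; transfer-apoapsis v_a = √[μ(2/r₂ − 1/a_t)] = 1618 m/s.
Δv₂ = v_c2 − v_a = 535.2 m/s.
Total Δv = Δv₁ + Δv₂ = 1215 m/s = 1.215 km/s.

Δv_total ≈ 1.215 km/s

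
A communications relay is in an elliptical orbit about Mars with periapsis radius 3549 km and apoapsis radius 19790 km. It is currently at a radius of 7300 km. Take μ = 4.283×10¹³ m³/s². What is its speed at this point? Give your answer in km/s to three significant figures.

Semi-major axis a = (r_p + r_a)/2 = 11670 km = 1.167×10⁷ m.
Vis-viva: v² = μ(2/r − 1/a) = 4.283×10¹³ × (2.740×10⁻⁷ − 8.569×10⁻⁸) = 8.064×10⁶ m²/s².
v = 2840 m/s = 2.840 km/s.

v ≈ 2.84 km/s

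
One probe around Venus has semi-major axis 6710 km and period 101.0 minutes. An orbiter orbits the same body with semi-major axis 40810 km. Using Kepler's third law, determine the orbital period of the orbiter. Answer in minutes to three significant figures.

T₂ ≈ 1510 minutes

Kepler's third law: T² ∝ a³, so T₂ = T₁ (a₂/a₁)^(3/2).
a₂/a₁ = 6.082, (a₂/a₁)^(3/2) = 15.00.
T₂ = 101.0 × 15.00 = 1515 minutes.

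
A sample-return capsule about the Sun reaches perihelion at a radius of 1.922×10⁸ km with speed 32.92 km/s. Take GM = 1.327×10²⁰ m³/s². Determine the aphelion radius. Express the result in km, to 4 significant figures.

r_p = 1.922×10¹¹ m.
Specific energy ε = v²/2 − μ/r = -1.486×10⁸ J/kg, so a = −μ/(2ε) = 4.466×10¹¹ m.
The apsides satisfy r_p + r_a = 2a, so the aphelion radius is 2a − r_p = 7.010×10¹¹ m = 7.0102×10⁸ km.

aphelion radius ≈ 7.010×10⁸ km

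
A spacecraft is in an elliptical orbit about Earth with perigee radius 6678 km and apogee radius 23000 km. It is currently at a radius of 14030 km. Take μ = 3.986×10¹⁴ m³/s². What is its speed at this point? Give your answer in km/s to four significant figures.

v ≈ 5.474 km/s

Semi-major axis a = (r_p + r_a)/2 = 14839 km = 1.484×10⁷ m.
Vis-viva: v² = μ(2/r − 1/a) = 3.986×10¹⁴ × (1.426×10⁻⁷ − 6.739×10⁻⁸) = 2.996×10⁷ m²/s².
v = 5474 m/s = 5.474 km/s.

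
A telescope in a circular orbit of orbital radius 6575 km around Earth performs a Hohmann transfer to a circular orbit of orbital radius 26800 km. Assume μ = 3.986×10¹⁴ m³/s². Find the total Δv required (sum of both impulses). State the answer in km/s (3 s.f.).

r₁ = 6575 km = 6.575×10⁶ m.
r₂ = 26800 km = 2.680×10⁷ m.
Transfer ellipse a_t = (r₁ + r₂)/2 = 1.669×10⁷ m.
At r₁: circular v_c1 = √(μ/r₁) = 7786 m/s; transfer-perigee v_p = √[μ(2/r₁ − 1/a_t)] = 9867 m/s.
Δv₁ = v_p − v_c1 = 2081 m/s.
At r₂: circular v_c2 = √(μ/r₂) = 3857 m/s; transfer-apogee v_a = √[μ(2/r₂ − 1/a_t)] = 2421 m/s.
Δv₂ = v_c2 − v_a = 1436 m/s.
Total Δv = Δv₁ + Δv₂ = 3517 m/s = 3.517 km/s.

Δv_total ≈ 3.52 km/s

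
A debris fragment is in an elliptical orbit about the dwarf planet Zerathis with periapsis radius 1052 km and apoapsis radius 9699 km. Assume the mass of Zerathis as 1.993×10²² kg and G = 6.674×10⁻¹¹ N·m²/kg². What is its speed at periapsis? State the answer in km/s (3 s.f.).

μ = GM = 6.674×10⁻¹¹ × 1.993×10²² = 1.330×10¹² m³/s².
Semi-major axis a = (r_p + r_a)/2 = 5375.5 km = 5.376×10⁶ m.
Vis-viva: v² = μ(2/r − 1/a) = 1.330×10¹² × (1.901×10⁻⁶ − 1.860×10⁻⁷) = 2.281×10⁶ m²/s².
v = 1510 m/s = 1.510 km/s.

v ≈ 1.51 km/s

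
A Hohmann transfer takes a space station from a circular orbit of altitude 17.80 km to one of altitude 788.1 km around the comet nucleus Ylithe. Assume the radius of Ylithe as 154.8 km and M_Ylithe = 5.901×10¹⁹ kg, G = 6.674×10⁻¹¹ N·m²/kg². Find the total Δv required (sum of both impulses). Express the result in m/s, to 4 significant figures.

μ = GM = 6.674×10⁻¹¹ × 5.901×10¹⁹ = 3.938×10⁹ m³/s².
r₁ = 154.8 + 17.80 = 172.60 km = 1.7260×10⁵ m.
r₂ = 154.8 + 788.1 = 942.90 km = 9.4290×10⁵ m.
Transfer ellipse a_t = (r₁ + r₂)/2 = 5.578×10⁵ m.
At r₁: circular v_c1 = √(μ/r₁) = 151.1 m/s; transfer-periapsis v_p = √[μ(2/r₁ − 1/a_t)] = 196.4 m/s.
Δv₁ = v_p − v_c1 = 45.35 m/s.
At r₂: circular v_c2 = √(μ/r₂) = 64.63 m/s; transfer-apoapsis v_a = √[μ(2/r₂ − 1/a_t)] = 35.95 m/s.
Δv₂ = v_c2 − v_a = 28.68 m/s.
Total Δv = Δv₁ + Δv₂ = 74.02 m/s.

Δv_total ≈ 74.02 m/s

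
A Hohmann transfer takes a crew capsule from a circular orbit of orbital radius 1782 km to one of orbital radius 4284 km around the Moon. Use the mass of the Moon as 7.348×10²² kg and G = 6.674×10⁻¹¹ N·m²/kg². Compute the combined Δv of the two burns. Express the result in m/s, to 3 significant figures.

μ = GM = 6.674×10⁻¹¹ × 7.348×10²² = 4.904×10¹² m³/s².
r₁ = 1782 km = 1.782×10⁶ m.
r₂ = 4284 km = 4.284×10⁶ m.
Transfer ellipse a_t = (r₁ + r₂)/2 = 3.033×10⁶ m.
At r₁: circular v_c1 = √(μ/r₁) = 1659 m/s; transfer-perilune v_p = √[μ(2/r₁ − 1/a_t)] = 1972 m/s.
Δv₁ = v_p − v_c1 = 312.7 m/s.
At r₂: circular v_c2 = √(μ/r₂) = 1070 m/s; transfer-apolune v_a = √[μ(2/r₂ − 1/a_t)] = 820.1 m/s.
Δv₂ = v_c2 − v_a = 249.8 m/s.
Total Δv = Δv₁ + Δv₂ = 562.5 m/s.

Δv_total ≈ 562 m/s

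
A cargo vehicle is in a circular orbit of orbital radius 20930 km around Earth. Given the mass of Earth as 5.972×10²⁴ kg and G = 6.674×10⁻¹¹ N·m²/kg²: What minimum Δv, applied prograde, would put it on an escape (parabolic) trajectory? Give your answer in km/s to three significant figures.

μ = GM = 6.674×10⁻¹¹ × 5.972×10²⁴ = 3.986×10¹⁴ m³/s².
r = 20930 km = 2.093×10⁷ m.
Circular speed v_c = √(μ/r) = 4364 m/s.
Escape speed v_esc = √(2μ/r) = √2 × v_c = 6171 m/s.
Δv = v_esc − v_c = 1808 m/s = 1.808 km/s.

Δv ≈ 1.81 km/s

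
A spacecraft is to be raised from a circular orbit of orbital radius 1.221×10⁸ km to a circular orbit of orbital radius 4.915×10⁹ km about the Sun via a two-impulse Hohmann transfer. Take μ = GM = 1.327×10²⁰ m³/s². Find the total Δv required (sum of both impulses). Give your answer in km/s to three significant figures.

Δv_total ≈ 17.1 km/s

r₁ = 1.221×10⁸ km = 1.221×10¹¹ m.
r₂ = 4.915×10⁹ km = 4.915×10¹² m.
Transfer ellipse a_t = (r₁ + r₂)/2 = 2.519×10¹² m.
At r₁: circular v_c1 = √(μ/r₁) = 32970 m/s; transfer-perihelion v_p = √[μ(2/r₁ − 1/a_t)] = 46050 m/s.
Δv₁ = v_p − v_c1 = 13090 m/s.
At r₂: circular v_c2 = √(μ/r₂) = 5196 m/s; transfer-aphelion v_a = √[μ(2/r₂ − 1/a_t)] = 1144 m/s.
Δv₂ = v_c2 − v_a = 4052 m/s.
Total Δv = Δv₁ + Δv₂ = 17140 m/s = 17.14 km/s.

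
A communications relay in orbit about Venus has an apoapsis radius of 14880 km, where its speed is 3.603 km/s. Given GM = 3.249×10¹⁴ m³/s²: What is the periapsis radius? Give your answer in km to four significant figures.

periapsis radius ≈ 6295 km

r_a = 1.488×10⁷ m.
Specific energy ε = v²/2 − μ/r = -1.534×10⁷ J/kg, so a = −μ/(2ε) = 1.059×10⁷ m.
The apsides satisfy r_p + r_a = 2a, so the periapsis radius is 2a − r_a = 6.295×10⁶ m = 6294.6 km.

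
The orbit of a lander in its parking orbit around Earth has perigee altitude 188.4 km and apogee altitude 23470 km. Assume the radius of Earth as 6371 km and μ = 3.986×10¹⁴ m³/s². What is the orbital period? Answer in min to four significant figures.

r_p = 6371 + 188.4 = 6559.4 km = 6.5594×10⁶ m.
r_a = 6371 + 23470 = 29841 km = 2.9841×10⁷ m.
Semi-major axis a = (r_p + r_a)/2 = (6559.4 + 29841)/2 = 18200 km = 1.820×10⁷ m.
By Kepler's third law T = 2π√(a³/μ) = 2π × 3.889×10³ = 2.444×10⁴ s.
= 407.3 min.

T ≈ 407.3 min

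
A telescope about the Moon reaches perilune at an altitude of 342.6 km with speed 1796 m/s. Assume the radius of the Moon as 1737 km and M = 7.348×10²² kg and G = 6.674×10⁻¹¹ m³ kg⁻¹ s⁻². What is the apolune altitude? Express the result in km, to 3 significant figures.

apolune altitude ≈ 2760 km

μ = GM = 6.674×10⁻¹¹ × 7.348×10²² = 4.904×10¹² m³/s².
r_p = 1737 + 342.6 = 2079.6 km = 2.080×10⁶ m.
Specific energy ε = v²/2 − μ/r = -7.454×10⁵ J/kg, so a = −μ/(2ε) = 3.290×10⁶ m.
The apsides satisfy r_p + r_a = 2a, so the apolune radius is 2a − r_p = 4.500×10⁶ m = 4499.8 km.
Apolune altitude = 4499.8 − 1737 = 2762.8 km.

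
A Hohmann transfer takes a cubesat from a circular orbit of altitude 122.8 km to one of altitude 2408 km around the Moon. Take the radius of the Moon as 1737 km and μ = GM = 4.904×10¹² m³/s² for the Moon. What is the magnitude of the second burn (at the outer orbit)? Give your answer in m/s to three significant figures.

Δv ≈ 232 m/s

r₁ = 1737 + 122.8 = 1859.8 km = 1.8598×10⁶ m.
r₂ = 1737 + 2408 = 4145.0 km = 4.1450×10⁶ m.
Transfer ellipse a_t = (r₁ + r₂)/2 = 3.002×10⁶ m.
At r₁: circular v_c1 = √(μ/r₁) = 1624 m/s; transfer-perilune v_p = √[μ(2/r₁ − 1/a_t)] = 1908 m/s.
At r₂: circular v_c2 = √(μ/r₂) = 1088 m/s; transfer-apolune v_a = √[μ(2/r₂ − 1/a_t)] = 856.1 m/s.
Δv₂ = v_c2 − v_a = 231.6 m/s.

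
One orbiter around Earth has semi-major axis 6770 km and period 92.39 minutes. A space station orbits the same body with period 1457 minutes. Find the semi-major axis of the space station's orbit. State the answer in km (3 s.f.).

a₂ ≈ 42600 km

Kepler's third law: a³ ∝ T², so a₂ = a₁ (T₂/T₁)^(2/3).
T₂/T₁ = 15.77, (T₂/T₁)^(2/3) = 6.289.
a₂ = 6770 × 6.289 = 42570 km.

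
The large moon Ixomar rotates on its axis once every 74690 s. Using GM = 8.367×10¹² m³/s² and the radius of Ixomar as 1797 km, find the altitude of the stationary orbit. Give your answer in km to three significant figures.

h_sync ≈ 8780 km

A synchronous orbit has period T, so by Kepler's third law a = (μT²/4π²)^(1/3).
μT²/4π² = 8.367×10¹² × (7.469×10⁴)² / 39.48 = 1.182×10²¹ m³.
a = 1.057×10⁷ m = 10574 km.
Altitude h = a − R = 10574 − 1797 = 8777.1 km.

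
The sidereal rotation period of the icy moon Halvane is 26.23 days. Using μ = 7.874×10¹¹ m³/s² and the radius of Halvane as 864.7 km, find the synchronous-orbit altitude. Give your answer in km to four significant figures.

h_sync ≈ 45930 km

T = 26.23 days = 2.266×10⁶ s.
A synchronous orbit has period T, so by Kepler's third law a = (μT²/4π²)^(1/3).
μT²/4π² = 7.874×10¹¹ × (2.266×10⁶)² / 39.48 = 1.024×10²³ m³.
a = 4.679×10⁷ m = 46790 km.
Altitude h = a − R = 46790 − 864.7 = 45925 km.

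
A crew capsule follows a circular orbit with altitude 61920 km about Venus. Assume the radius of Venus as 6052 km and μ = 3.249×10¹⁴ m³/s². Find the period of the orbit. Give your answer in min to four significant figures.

T ≈ 3256 min

r = 6052 + 61920 = 67972 km = 6.7972×10⁷ m.
Kepler's third law: T = 2π√(r³/μ) = 2π√((6.797×10⁷)³ / 3.249×10¹⁴).
r³/μ = 9.666×10⁸ s², so T = 2π × 3.109×10⁴ = 1.953×10⁵ s.
Converting: 1.953×10⁵ s ÷ 60.00 = 3256 min.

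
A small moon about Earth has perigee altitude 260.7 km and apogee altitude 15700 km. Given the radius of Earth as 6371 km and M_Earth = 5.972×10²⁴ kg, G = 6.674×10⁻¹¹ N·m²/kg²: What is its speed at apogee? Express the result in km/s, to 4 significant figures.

v ≈ 2.889 km/s

μ = GM = 6.674×10⁻¹¹ × 5.972×10²⁴ = 3.986×10¹⁴ m³/s².
r_p = 6371 + 260.7 = 6631.7 km = 6.6317×10⁶ m.
r_a = 6371 + 15700 = 22071 km = 2.2071×10⁷ m.
Semi-major axis a = (r_p + r_a)/2 = 14351 km = 1.435×10⁷ m.
Vis-viva: v² = μ(2/r − 1/a) = 3.986×10¹⁴ × (9.062×10⁻⁸ − 6.968×10⁻⁸) = 8.345×10⁶ m²/s².
v = 2889 m/s = 2.889 km/s.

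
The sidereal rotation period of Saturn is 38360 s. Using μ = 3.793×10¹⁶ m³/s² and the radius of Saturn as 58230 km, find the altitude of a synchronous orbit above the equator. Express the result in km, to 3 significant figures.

A synchronous orbit has period T, so by Kepler's third law a = (μT²/4π²)^(1/3).
μT²/4π² = 3.793×10¹⁶ × (3.836×10⁴)² / 39.48 = 1.414×10²⁴ m³.
a = 1.122×10⁸ m = 1.1223×10⁵ km.
Altitude h = a − R = 1.1223×10⁵ − 58230 = 54005 km.

h_sync ≈ 54000 km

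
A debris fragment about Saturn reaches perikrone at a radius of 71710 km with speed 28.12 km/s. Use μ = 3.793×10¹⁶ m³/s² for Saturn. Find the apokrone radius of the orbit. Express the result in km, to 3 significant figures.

r_p = 7.171×10⁷ m.
Specific energy ε = v²/2 − μ/r = -1.336×10⁸ J/kg, so a = −μ/(2ε) = 1.420×10⁸ m.
The apsides satisfy r_p + r_a = 2a, so the apokrone radius is 2a − r_p = 2.123×10⁸ m = 2.1226×10⁵ km.

apokrone radius ≈ 2.12×10⁵ km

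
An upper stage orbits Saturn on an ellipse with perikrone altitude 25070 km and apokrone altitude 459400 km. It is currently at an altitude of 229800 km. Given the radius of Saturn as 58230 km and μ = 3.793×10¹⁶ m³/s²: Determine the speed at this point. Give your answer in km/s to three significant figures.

v ≈ 11.7 km/s

r_p = 58230 + 25070 = 83300 km = 8.3300×10⁷ m.
r_a = 58230 + 459400 = 517630 km = 5.1763×10⁸ m.
r = 58230 + 229800 = 2.8803×10⁵ km = 2.880×10⁸ m.
Semi-major axis a = (r_p + r_a)/2 = 3.0046×10⁵ km = 3.005×10⁸ m.
Vis-viva: v² = μ(2/r − 1/a) = 3.793×10¹⁶ × (6.944×10⁻⁹ − 3.328×10⁻⁹) = 1.371×10⁸ m²/s².
v = 11710 m/s = 11.71 km/s.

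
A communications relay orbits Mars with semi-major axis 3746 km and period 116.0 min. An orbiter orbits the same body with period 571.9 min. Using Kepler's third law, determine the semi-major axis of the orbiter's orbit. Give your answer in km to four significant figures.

Kepler's third law: a³ ∝ T², so a₂ = a₁ (T₂/T₁)^(2/3).
T₂/T₁ = 4.930, (T₂/T₁)^(2/3) = 2.897.
a₂ = 3746 × 2.897 = 10850 km.

a₂ ≈ 10850 km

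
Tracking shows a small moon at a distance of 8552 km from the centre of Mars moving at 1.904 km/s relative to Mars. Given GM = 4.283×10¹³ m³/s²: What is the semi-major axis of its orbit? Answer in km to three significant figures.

a ≈ 6700 km

r = 8.552×10⁶ m.
Specific orbital energy ε = v²/2 − μ/r = (1904)²/2 − 4.283×10¹³/8.552×10⁶ = -3.196×10⁶ J/kg.
Since ε = −μ/(2a), a = −μ/(2ε) = 6.701×10⁶ m = 6701.4 km.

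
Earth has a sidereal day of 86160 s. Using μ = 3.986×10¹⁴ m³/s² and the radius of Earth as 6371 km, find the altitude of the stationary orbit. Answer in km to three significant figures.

h_sync ≈ 35800 km

A synchronous orbit has period T, so by Kepler's third law a = (μT²/4π²)^(1/3).
μT²/4π² = 3.986×10¹⁴ × (8.616×10⁴)² / 39.48 = 7.495×10²² m³.
a = 4.216×10⁷ m = 42163 km.
Altitude h = a − R = 42163 − 6371 = 35792 km.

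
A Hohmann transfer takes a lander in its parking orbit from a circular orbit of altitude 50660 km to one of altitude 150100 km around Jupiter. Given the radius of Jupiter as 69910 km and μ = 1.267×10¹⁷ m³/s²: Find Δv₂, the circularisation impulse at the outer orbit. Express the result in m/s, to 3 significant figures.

r₁ = 69910 + 50660 = 120570 km = 1.2057×10⁸ m.
r₂ = 69910 + 150100 = 220010 km = 2.2001×10⁸ m.
Transfer ellipse a_t = (r₁ + r₂)/2 = 1.703×10⁸ m.
At r₁: circular v_c1 = √(μ/r₁) = 32420 m/s; transfer-perijove v_p = √[μ(2/r₁ − 1/a_t)] = 36850 m/s.
At r₂: circular v_c2 = √(μ/r₂) = 24000 m/s; transfer-apojove v_a = √[μ(2/r₂ − 1/a_t)] = 20190 m/s.
Δv₂ = v_c2 − v_a = 3805 m/s.

Δv ≈ 3800 m/s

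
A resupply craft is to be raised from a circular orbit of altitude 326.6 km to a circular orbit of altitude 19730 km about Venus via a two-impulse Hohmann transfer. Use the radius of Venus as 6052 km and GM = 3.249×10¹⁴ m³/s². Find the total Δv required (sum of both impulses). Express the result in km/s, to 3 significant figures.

Δv_total ≈ 3.21 km/s

r₁ = 6052 + 326.6 = 6378.6 km = 6.3786×10⁶ m.
r₂ = 6052 + 19730 = 25782 km = 2.5782×10⁷ m.
Transfer ellipse a_t = (r₁ + r₂)/2 = 1.608×10⁷ m.
At r₁: circular v_c1 = √(μ/r₁) = 7137 m/s; transfer-periapsis v_p = √[μ(2/r₁ − 1/a_t)] = 9037 m/s.
Δv₁ = v_p − v_c1 = 1900 m/s.
At r₂: circular v_c2 = √(μ/r₂) = 3550 m/s; transfer-apoapsis v_a = √[μ(2/r₂ − 1/a_t)] = 2236 m/s.
Δv₂ = v_c2 − v_a = 1314 m/s.
Total Δv = Δv₁ + Δv₂ = 3214 m/s = 3.214 km/s.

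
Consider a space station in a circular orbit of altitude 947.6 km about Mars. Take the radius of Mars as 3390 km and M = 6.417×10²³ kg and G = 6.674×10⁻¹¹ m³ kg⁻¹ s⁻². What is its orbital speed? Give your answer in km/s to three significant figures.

μ = GM = 6.674×10⁻¹¹ × 6.417×10²³ = 4.283×10¹³ m³/s².
r = 3390 + 947.6 = 4337.6 km = 4.3376×10⁶ m.
For a circular orbit v = √(μ/r) = √(4.283×10¹³ / 4.338×10⁶) = √(9.873×10⁶) = 3142 m/s.
That is 3.142 km/s.

v ≈ 3.14 km/s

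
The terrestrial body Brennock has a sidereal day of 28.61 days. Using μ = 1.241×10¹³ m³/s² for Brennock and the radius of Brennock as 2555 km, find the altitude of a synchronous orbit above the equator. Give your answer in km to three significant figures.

h_sync ≈ 1.22×10⁵ km

T = 28.61 days = 2.472×10⁶ s.
A synchronous orbit has period T, so by Kepler's third law a = (μT²/4π²)^(1/3).
μT²/4π² = 1.241×10¹³ × (2.472×10⁶)² / 39.48 = 1.921×10²⁴ m³.
a = 1.243×10⁸ m = 1.2431×10⁵ km.
Altitude h = a − R = 1.2431×10⁵ − 2555 = 1.2175×10⁵ km.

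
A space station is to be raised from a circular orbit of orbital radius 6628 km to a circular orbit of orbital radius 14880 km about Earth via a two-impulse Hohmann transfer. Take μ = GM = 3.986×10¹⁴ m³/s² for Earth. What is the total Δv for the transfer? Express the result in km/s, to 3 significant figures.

r₁ = 6628 km = 6.628×10⁶ m.
r₂ = 14880 km = 1.488×10⁷ m.
Transfer ellipse a_t = (r₁ + r₂)/2 = 1.075×10⁷ m.
At r₁: circular v_c1 = √(μ/r₁) = 7755 m/s; transfer-perigee v_p = √[μ(2/r₁ − 1/a_t)] = 9122 m/s.
Δv₁ = v_p − v_c1 = 1367 m/s.
At r₂: circular v_c2 = √(μ/r₂) = 5176 m/s; transfer-apogee v_a = √[μ(2/r₂ − 1/a_t)] = 4063 m/s.
Δv₂ = v_c2 − v_a = 1112 m/s.
Total Δv = Δv₁ + Δv₂ = 2480 m/s = 2.480 km/s.

Δv_total ≈ 2.48 km/s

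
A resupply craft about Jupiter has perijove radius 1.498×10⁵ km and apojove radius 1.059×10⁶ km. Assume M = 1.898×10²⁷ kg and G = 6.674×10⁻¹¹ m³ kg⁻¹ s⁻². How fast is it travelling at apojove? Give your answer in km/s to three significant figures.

μ = GM = 6.674×10⁻¹¹ × 1.898×10²⁷ = 1.267×10¹⁷ m³/s².
Semi-major axis a = (r_p + r_a)/2 = 6.0440×10⁵ km = 6.044×10⁸ m.
Vis-viva: v² = μ(2/r − 1/a) = 1.267×10¹⁷ × (1.889×10⁻⁹ − 1.655×10⁻⁹) = 2.965×10⁷ m²/s².
v = 5445 m/s = 5.445 km/s.

v ≈ 5.44 km/s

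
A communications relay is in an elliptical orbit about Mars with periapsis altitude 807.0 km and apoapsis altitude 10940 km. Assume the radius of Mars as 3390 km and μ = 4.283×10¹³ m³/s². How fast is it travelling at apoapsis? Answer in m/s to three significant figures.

r_p = 3390 + 807.0 = 4197.0 km = 4.1970×10⁶ m.
r_a = 3390 + 10940 = 14330 km = 1.4330×10⁷ m.
Semi-major axis a = (r_p + r_a)/2 = 9263.5 km = 9.264×10⁶ m.
Vis-viva: v² = μ(2/r − 1/a) = 4.283×10¹³ × (1.396×10⁻⁷ − 1.080×10⁻⁷) = 1.354×10⁶ m²/s².
v = 1164 m/s.

v ≈ 1160 m/s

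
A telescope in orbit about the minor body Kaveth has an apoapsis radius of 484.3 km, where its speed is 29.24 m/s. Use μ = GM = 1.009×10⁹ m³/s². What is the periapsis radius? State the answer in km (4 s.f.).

periapsis radius ≈ 125.0 km

r_a = 4.843×10⁵ m.
Specific energy ε = v²/2 − μ/r = -1.656×10³ J/kg, so a = −μ/(2ε) = 3.047×10⁵ m.
The apsides satisfy r_p + r_a = 2a, so the periapsis radius is 2a − r_a = 1.250×10⁵ m = 125.03 km.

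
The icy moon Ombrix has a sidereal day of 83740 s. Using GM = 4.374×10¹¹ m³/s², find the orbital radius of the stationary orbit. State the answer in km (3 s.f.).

r_sync ≈ 4270 km

A synchronous orbit has period T, so by Kepler's third law a = (μT²/4π²)^(1/3).
μT²/4π² = 4.374×10¹¹ × (8.374×10⁴)² / 39.48 = 7.769×10¹⁹ m³.
a = 4.267×10⁶ m = 4267.1 km.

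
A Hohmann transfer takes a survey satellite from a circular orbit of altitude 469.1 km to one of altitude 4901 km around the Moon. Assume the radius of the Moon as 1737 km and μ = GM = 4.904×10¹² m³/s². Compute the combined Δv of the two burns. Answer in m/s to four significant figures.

r₁ = 1737 + 469.1 = 2206.1 km = 2.2061×10⁶ m.
r₂ = 1737 + 4901 = 6638.0 km = 6.6380×10⁶ m.
Transfer ellipse a_t = (r₁ + r₂)/2 = 4.422×10⁶ m.
At r₁: circular v_c1 = √(μ/r₁) = 1491 m/s; transfer-perilune v_p = √[μ(2/r₁ − 1/a_t)] = 1827 m/s.
Δv₁ = v_p − v_c1 = 335.8 m/s.
At r₂: circular v_c2 = √(μ/r₂) = 859.5 m/s; transfer-apolune v_a = √[μ(2/r₂ − 1/a_t)] = 607.1 m/s.
Δv₂ = v_c2 − v_a = 252.4 m/s.
Total Δv = Δv₁ + Δv₂ = 588.2 m/s.

Δv_total ≈ 588.2 m/s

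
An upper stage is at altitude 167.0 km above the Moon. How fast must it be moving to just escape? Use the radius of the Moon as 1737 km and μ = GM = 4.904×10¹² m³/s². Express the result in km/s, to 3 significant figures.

r = 1737 + 167.0 = 1904.0 km = 1.9040×10⁶ m.
Escape speed v_esc = √(2μ/r) = √(2 × 4.904×10¹² / 1.904×10⁶) = √(5.151×10⁶) = 2270 m/s.
= 2.270 km/s.

v_esc ≈ 2.27 km/s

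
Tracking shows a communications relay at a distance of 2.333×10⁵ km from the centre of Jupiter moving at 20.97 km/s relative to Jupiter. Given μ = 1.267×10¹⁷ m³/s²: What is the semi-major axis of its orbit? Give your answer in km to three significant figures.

r = 2.333×10⁸ m.
Specific orbital energy ε = v²/2 − μ/r = (20970)²/2 − 1.267×10¹⁷/2.333×10⁸ = -3.232×10⁸ J/kg.
Since ε = −μ/(2a), a = −μ/(2ε) = 1.960×10⁸ m = 1.9600×10⁵ km.

a ≈ 1.96×10⁵ km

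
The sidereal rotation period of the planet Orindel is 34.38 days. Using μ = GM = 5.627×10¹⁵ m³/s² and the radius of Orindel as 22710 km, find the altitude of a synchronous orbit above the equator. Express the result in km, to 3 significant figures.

h_sync ≈ 1.06×10⁶ km

T = 34.38 days = 2.970×10⁶ s.
A synchronous orbit has period T, so by Kepler's third law a = (μT²/4π²)^(1/3).
μT²/4π² = 5.627×10¹⁵ × (2.970×10⁶)² / 39.48 = 1.258×10²⁷ m³.
a = 1.079×10⁹ m = 1.0794×10⁶ km.
Altitude h = a − R = 1.0794×10⁶ − 22710 = 1.0567×10⁶ km.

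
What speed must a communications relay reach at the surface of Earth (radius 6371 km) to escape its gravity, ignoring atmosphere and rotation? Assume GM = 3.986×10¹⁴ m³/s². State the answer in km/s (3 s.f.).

v_esc ≈ 11.2 km/s

r = R = 6.371×10⁶ m.
Escape speed v_esc = √(2μ/r) = √(2 × 3.986×10¹⁴ / 6.371×10⁶) = √(1.251×10⁸) = 11190 m/s.
= 11.19 km/s.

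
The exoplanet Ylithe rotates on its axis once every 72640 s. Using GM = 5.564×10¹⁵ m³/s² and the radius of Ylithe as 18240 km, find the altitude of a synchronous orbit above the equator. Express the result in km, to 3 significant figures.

h_sync ≈ 72400 km

A synchronous orbit has period T, so by Kepler's third law a = (μT²/4π²)^(1/3).
μT²/4π² = 5.564×10¹⁵ × (7.264×10⁴)² / 39.48 = 7.437×10²³ m³.
a = 9.060×10⁷ m = 90600 km.
Altitude h = a − R = 90600 − 18240 = 72360 km.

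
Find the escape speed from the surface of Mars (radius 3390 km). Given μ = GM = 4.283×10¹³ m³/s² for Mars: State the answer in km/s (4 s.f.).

r = R = 3.390×10⁶ m.
Escape speed v_esc = √(2μ/r) = √(2 × 4.283×10¹³ / 3.390×10⁶) = √(2.527×10⁷) = 5027 m/s.
= 5.027 km/s.

v_esc ≈ 5.027 km/s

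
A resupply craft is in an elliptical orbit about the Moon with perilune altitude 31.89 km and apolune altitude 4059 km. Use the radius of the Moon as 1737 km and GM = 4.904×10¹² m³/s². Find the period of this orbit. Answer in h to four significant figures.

r_p = 1737 + 31.89 = 1768.9 km = 1.7689×10⁶ m.
r_a = 1737 + 4059 = 5796.0 km = 5.7960×10⁶ m.
Semi-major axis a = (r_p + r_a)/2 = (1768.9 + 5796.0)/2 = 3782.4 km = 3.782×10⁶ m.
By Kepler's third law T = 2π√(a³/μ) = 2π × 3.322×10³ = 2.087×10⁴ s.
= 5.798 h.

T ≈ 5.798 h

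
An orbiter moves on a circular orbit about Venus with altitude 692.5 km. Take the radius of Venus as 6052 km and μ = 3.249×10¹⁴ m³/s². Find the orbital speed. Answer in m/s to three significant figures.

v ≈ 6940 m/s

r = 6052 + 692.5 = 6744.5 km = 6.7445×10⁶ m.
For a circular orbit v = √(μ/r) = √(3.249×10¹⁴ / 6.744×10⁶) = √(4.817×10⁷) = 6941 m/s.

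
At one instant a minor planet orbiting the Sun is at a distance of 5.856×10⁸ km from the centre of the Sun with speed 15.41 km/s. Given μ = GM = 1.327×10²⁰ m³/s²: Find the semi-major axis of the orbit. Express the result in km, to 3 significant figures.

r = 5.856×10¹¹ m.
Vis-viva rearranged: 1/a = 2/r − v²/μ = 3.415×10⁻¹² − 1.790×10⁻¹² = 1.626×10⁻¹² m⁻¹.
a = 6.151×10¹¹ m = 6.1509×10⁸ km.

a ≈ 6.15×10⁸ km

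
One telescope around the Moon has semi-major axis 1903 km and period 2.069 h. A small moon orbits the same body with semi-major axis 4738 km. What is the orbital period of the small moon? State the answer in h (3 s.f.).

Kepler's third law: T² ∝ a³, so T₂ = T₁ (a₂/a₁)^(3/2).
a₂/a₁ = 2.490, (a₂/a₁)^(3/2) = 3.929.
T₂ = 2.069 × 3.929 = 8.128 h.

T₂ ≈ 8.13 h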